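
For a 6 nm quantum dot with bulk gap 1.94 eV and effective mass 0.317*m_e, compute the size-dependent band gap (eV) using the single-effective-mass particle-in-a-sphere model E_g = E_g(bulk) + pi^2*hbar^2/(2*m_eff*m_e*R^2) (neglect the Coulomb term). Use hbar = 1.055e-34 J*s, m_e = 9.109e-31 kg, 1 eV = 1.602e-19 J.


Radius R = 6/2 nm = 3e-09 m
Confinement energy dE = pi^2 * hbar^2 / (2 * m_eff * m_e * R^2)
dE = pi^2 * (1.055e-34)^2 / (2 * 0.317 * 9.109e-31 * (3e-09)^2) J, divided by 1.602e-19 J/eV
dE = 0.1319 eV
Total band gap = E_g(bulk) + dE = 1.94 + 0.1319 = 2.0719 eV

2.0719


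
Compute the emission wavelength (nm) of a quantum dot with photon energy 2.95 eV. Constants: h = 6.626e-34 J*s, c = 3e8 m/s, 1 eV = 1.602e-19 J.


Convert energy: E = 2.95 eV = 2.95 * 1.602e-19 = 4.7259e-19 J
lambda = h*c / E = 6.626e-34 * 3e8 / 4.7259e-19
lambda = 4.20618e-07 m = 420.6 nm

420.6


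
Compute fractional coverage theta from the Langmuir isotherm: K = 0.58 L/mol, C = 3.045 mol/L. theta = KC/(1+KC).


Langmuir isotherm: theta = K*C / (1 + K*C)
K*C = 0.58 * 3.045 = 1.7661
theta = 1.7661 / (1 + 1.7661) = 1.7661 / 2.7661
theta = 0.6385

0.6385


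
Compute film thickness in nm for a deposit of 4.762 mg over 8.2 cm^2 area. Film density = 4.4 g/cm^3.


Convert: m = 4.762 mg = 4.7620e-06 kg, A = 8.2 cm^2 = 8.2000e-04 m^2, rho = 4.4 g/cm^3 = 4400 kg/m^3
t = m / (A * rho)
t = 4.7620e-06 / (8.2000e-04 * 4400)
t = 1.3198e-06 m = 1319.8 nm

1319.8


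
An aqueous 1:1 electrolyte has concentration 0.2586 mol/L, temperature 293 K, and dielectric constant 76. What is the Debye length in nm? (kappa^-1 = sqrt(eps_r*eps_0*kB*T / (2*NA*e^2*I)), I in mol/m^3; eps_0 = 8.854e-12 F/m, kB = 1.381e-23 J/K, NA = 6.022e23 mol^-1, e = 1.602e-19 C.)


Ionic strength I = 0.2586 * 1^2 * 1000 = 258.6 mol/m^3
kappa^-1 = sqrt(76 * 8.854e-12 * 1.381e-23 * 293 / (2 * 6.022e23 * (1.602e-19)^2 * 258.6))
kappa^-1 = 0.584 nm

0.584


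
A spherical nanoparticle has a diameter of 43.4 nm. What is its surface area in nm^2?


Radius r = 43.4/2 = 21.7 nm
Surface area SA = 4 * pi * r^2
SA = 4 * pi * (21.7)^2
SA = 5917.38 nm^2

5917.38


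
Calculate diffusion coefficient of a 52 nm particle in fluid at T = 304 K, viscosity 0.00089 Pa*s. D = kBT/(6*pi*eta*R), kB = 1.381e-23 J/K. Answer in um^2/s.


Radius R = 52/2 = 26 nm = 2.6e-08 m
D = kB*T / (6*pi*eta*R)
D = 1.381e-23 * 304 / (6 * pi * 0.00089 * 2.6e-08)
D = 9.62505e-12 m^2/s = 9.625 um^2/s

9.625


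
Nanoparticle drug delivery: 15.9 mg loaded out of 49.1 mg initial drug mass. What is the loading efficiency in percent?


Drug loading efficiency = (drug loaded / drug initial) * 100
DLE = 15.9 / 49.1 * 100
DLE = 0.3238 * 100
DLE = 32.38%

32.38


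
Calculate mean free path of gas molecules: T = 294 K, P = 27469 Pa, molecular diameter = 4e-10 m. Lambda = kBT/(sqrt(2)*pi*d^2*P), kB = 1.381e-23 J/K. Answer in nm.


Mean free path: lambda = kB*T / (sqrt(2) * pi * d^2 * P)
lambda = 1.381e-23 * 294 / (sqrt(2) * pi * (4e-10)^2 * 27469)
lambda = 2.07928e-07 m
lambda = 207.93 nm

207.93


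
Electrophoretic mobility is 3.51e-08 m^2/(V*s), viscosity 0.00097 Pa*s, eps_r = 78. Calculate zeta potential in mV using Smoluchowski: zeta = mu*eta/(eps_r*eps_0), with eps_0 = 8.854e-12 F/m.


Smoluchowski equation: zeta = mu * eta / (eps_r * eps_0)
zeta = 3.51e-08 * 0.00097 / (78 * 8.854e-12)
zeta = 0.0493 V = 49.3 mV

49.3


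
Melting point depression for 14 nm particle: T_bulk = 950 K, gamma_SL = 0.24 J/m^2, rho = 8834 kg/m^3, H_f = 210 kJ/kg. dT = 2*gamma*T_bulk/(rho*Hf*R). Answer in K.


Radius R = 14/2 = 7 nm = 7e-09 m
Convert H_f = 210 kJ/kg = 210000 J/kg
dT = 2 * gamma_SL * T_bulk / (rho * H_f * R)
dT = 2 * 0.24 * 950 / (8834 * 210000 * 7e-09)
dT = 35.1 K

35.1


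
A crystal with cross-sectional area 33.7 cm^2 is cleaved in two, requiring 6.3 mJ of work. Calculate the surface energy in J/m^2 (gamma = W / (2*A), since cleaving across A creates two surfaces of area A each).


Convert: A = 33.7 cm^2 = 0.00337 m^2, W = 6.3 mJ = 0.0063 J
Cleaving exposes two faces of area A, so total new surface = 2*A and gamma = W / (2*A)
gamma = 0.0063 / (2 * 0.00337)
gamma = 0.935 J/m^2

0.935


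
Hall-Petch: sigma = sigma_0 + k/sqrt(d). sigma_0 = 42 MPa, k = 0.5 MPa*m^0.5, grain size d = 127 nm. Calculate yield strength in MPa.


d = 127 nm = 1.27e-07 m
sqrt(d) = 0.0003563706
Hall-Petch contribution = k / sqrt(d) = 0.5 / 0.0003563706 = 1403.0 MPa
sigma = sigma_0 + k/sqrt(d) = 42 + 1403.0 = 1445.0 MPa

1445.0


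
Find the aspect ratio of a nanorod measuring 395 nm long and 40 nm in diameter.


Aspect ratio AR = length / diameter
AR = 395 / 40
AR = 9.88

9.88


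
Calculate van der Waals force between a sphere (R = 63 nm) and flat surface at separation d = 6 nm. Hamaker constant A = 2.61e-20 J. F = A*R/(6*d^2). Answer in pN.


Convert to SI: R = 63 nm = 6.3e-08 m, d = 6 nm = 6e-09 m
F = A * R / (6 * d^2)
F = 2.61e-20 * 6.3e-08 / (6 * (6e-09)^2)
F = 7.6125e-12 N = 7.612 pN

7.612


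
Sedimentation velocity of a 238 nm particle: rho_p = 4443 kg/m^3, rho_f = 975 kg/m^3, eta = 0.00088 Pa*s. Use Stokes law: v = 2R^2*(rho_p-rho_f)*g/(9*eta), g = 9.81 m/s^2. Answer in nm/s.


Radius R = 238/2 nm = 1.19e-07 m
Density difference = 4443 - 975 = 3468 kg/m^3
v = 2 * R^2 * (rho_p - rho_f) * g / (9 * eta)
v = 2 * (1.19e-07)^2 * 3468 * 9.81 / (9 * 0.00088)
v = 1.2166e-07 m/s = 121.6597 nm/s

121.6597


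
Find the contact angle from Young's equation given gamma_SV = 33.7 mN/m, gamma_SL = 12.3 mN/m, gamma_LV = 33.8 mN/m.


cos(theta) = (gamma_SV - gamma_SL) / gamma_LV
cos(theta) = (33.7 - 12.3) / 33.8
cos(theta) = 0.633136
theta = arccos(0.633136) = 50.72 degrees

50.72


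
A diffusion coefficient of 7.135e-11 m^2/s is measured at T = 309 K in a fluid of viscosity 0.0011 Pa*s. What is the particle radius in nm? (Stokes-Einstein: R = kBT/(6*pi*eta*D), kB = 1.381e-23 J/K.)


Stokes-Einstein: R = kB*T / (6*pi*eta*D)
R = 1.381e-23 * 309 / (6 * pi * 0.0011 * 7.135e-11)
R = 2.88446e-09 m = 2.88 nm

2.88


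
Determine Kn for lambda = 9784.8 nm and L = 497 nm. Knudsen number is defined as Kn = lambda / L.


Knudsen number Kn = lambda / L
Kn = 9784.8 / 497
Kn = 19.6877

19.6877


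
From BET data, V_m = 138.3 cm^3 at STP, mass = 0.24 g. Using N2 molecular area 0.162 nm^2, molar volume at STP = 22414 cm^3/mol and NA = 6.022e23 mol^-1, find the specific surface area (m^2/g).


Number of moles in monolayer = V_m / 22414 = 138.3 / 22414 = 0.00617025
Number of molecules = moles * NA = 0.00617025 * 6.022e23
SA = molecules * sigma / mass
SA = (138.3 / 22414) * 6.022e23 * 0.162e-18 / 0.24
SA = 2508.1 m^2/g

2508.1


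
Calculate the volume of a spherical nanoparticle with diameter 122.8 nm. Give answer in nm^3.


Radius r = 122.8/2 = 61.4 nm
Volume V = (4/3) * pi * r^3
V = (4/3) * pi * (61.4)^3
V = 969602.49 nm^3

969602.49


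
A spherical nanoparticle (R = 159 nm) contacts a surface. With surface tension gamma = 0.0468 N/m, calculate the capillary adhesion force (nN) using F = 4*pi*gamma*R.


Convert radius: R = 159 nm = 1.59e-07 m
F = 4 * pi * gamma * R
F = 4 * pi * 0.0468 * 1.59e-07
F = 9.35089e-08 N = 93.5089 nN

93.5089


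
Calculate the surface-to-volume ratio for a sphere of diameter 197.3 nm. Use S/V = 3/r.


Radius r = 197.3/2 = 98.65 nm
S/V = 3 / r = 3 / 98.65
S/V = 0.0304 nm^-1

0.0304


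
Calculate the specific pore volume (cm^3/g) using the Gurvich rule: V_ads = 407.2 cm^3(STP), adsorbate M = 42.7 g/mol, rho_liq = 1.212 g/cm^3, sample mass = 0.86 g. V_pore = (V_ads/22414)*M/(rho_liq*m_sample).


Moles adsorbed n = V_ads / 22414 = 407.2 / 22414 = 1.816722e-02 mol
Liquid volume V_liq = n * M / rho_liq = 1.816722e-02 * 42.7 / 1.212 = 0.64005 cm^3
Specific pore volume V_pore = V_liq / m_sample = 0.64005 / 0.86
V_pore = 0.7442 cm^3/g

0.7442


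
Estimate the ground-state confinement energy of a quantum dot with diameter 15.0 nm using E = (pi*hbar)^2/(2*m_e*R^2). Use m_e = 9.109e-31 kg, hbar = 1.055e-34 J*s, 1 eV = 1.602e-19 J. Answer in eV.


Radius R = 15.0/2 = 7.5 nm = 7.5e-09 m
E = (pi * 1.055e-34)^2 / (2 * 9.109e-31 * (7.5e-09)^2)
E(J) = 1.07197e-21
E = E(J) / 1.602e-19 = 0.0067 eV

0.0067


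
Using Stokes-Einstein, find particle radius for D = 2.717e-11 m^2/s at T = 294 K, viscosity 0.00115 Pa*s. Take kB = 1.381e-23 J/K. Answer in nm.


Stokes-Einstein: R = kB*T / (6*pi*eta*D)
R = 1.381e-23 * 294 / (6 * pi * 0.00115 * 2.717e-11)
R = 6.8937e-09 m = 6.89 nm

6.89


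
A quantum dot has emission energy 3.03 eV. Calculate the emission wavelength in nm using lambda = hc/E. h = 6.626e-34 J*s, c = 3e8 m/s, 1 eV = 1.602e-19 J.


Convert energy: E = 3.03 eV = 3.03 * 1.602e-19 = 4.85406e-19 J
lambda = h*c / E = 6.626e-34 * 3e8 / 4.85406e-19
lambda = 4.09513e-07 m = 409.5 nm

409.5


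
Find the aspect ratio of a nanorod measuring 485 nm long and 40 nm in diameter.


Aspect ratio AR = length / diameter
AR = 485 / 40
AR = 12.12

12.12


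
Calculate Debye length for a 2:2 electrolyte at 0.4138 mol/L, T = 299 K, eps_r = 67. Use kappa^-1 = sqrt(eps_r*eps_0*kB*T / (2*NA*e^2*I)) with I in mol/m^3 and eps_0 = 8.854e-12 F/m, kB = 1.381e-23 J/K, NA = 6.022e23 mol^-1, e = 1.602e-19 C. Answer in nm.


Ionic strength I = 0.4138 * 2^2 * 1000 = 1655.2 mol/m^3
kappa^-1 = sqrt(67 * 8.854e-12 * 1.381e-23 * 299 / (2 * 6.022e23 * (1.602e-19)^2 * 1655.2))
kappa^-1 = 0.219 nm

0.219


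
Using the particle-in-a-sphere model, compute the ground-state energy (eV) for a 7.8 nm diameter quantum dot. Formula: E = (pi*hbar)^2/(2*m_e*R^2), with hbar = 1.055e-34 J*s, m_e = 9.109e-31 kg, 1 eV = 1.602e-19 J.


Radius R = 7.8/2 = 3.9 nm = 3.9e-09 m
E = (pi * 1.055e-34)^2 / (2 * 9.109e-31 * (3.9e-09)^2)
E(J) = 3.96438e-21
E = E(J) / 1.602e-19 = 0.0247 eV

0.0247


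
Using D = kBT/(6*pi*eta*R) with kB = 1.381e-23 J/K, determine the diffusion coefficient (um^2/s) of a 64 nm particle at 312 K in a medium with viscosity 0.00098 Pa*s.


Radius R = 64/2 = 32 nm = 3.2e-08 m
D = kB*T / (6*pi*eta*R)
D = 1.381e-23 * 312 / (6 * pi * 0.00098 * 3.2e-08)
D = 7.28905e-12 m^2/s = 7.289 um^2/s

7.289


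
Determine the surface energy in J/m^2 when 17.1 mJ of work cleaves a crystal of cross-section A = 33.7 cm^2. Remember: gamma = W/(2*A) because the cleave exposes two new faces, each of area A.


Convert: A = 33.7 cm^2 = 0.00337 m^2, W = 17.1 mJ = 0.0171 J
Cleaving exposes two faces of area A, so total new surface = 2*A and gamma = W / (2*A)
gamma = 0.0171 / (2 * 0.00337)
gamma = 2.537 J/m^2

2.537


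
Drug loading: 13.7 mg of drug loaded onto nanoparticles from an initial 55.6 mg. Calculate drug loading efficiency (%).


Drug loading efficiency = (drug loaded / drug initial) * 100
DLE = 13.7 / 55.6 * 100
DLE = 0.2464 * 100
DLE = 24.64%

24.64


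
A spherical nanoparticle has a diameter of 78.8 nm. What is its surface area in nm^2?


Radius r = 78.8/2 = 39.4 nm
Surface area SA = 4 * pi * r^2
SA = 4 * pi * (39.4)^2
SA = 19507.53 nm^2

19507.53


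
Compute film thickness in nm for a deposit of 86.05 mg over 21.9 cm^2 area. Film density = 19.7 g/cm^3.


Convert: m = 86.05 mg = 8.6050e-05 kg, A = 21.9 cm^2 = 2.1900e-03 m^2, rho = 19.7 g/cm^3 = 19700 kg/m^3
t = m / (A * rho)
t = 8.6050e-05 / (2.1900e-03 * 19700)
t = 1.9945e-06 m = 1994.5 nm

1994.5


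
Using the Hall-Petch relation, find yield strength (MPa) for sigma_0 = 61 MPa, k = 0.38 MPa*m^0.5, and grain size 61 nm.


d = 61 nm = 6.1e-08 m
sqrt(d) = 0.0002469818
Hall-Petch contribution = k / sqrt(d) = 0.38 / 0.0002469818 = 1538.6 MPa
sigma = sigma_0 + k/sqrt(d) = 61 + 1538.6 = 1599.6 MPa

1599.6


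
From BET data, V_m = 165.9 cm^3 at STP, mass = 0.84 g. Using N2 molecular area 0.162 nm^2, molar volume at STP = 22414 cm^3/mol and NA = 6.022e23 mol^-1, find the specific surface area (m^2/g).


Number of moles in monolayer = V_m / 22414 = 165.9 / 22414 = 0.00740162
Number of molecules = moles * NA = 0.00740162 * 6.022e23
SA = molecules * sigma / mass
SA = (165.9 / 22414) * 6.022e23 * 0.162e-18 / 0.84
SA = 859.6 m^2/g

859.6


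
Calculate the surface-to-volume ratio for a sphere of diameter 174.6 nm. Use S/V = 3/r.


Radius r = 174.6/2 = 87.3 nm
S/V = 3 / r = 3 / 87.3
S/V = 0.0344 nm^-1

0.0344


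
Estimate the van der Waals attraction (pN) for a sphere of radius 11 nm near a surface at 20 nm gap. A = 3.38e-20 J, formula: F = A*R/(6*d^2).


Convert to SI: R = 11 nm = 1.1e-08 m, d = 20 nm = 2e-08 m
F = A * R / (6 * d^2)
F = 3.38e-20 * 1.1e-08 / (6 * (2e-08)^2)
F = 1.54917e-13 N = 0.155 pN

0.155


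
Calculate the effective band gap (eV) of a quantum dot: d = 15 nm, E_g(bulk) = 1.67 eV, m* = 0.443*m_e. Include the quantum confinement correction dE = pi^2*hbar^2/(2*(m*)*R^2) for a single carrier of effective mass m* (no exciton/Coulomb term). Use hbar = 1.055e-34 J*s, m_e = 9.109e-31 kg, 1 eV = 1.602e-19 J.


Radius R = 15/2 nm = 7.5e-09 m
Confinement energy dE = pi^2 * hbar^2 / (2 * m_eff * m_e * R^2)
dE = pi^2 * (1.055e-34)^2 / (2 * 0.443 * 9.109e-31 * (7.5e-09)^2) J, divided by 1.602e-19 J/eV
dE = 0.0151 eV
Total band gap = E_g(bulk) + dE = 1.67 + 0.0151 = 1.6851 eV

1.6851


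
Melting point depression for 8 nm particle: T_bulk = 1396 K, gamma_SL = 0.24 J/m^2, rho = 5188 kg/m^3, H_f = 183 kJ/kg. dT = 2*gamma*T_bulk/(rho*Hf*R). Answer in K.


Radius R = 8/2 = 4 nm = 4e-09 m
Convert H_f = 183 kJ/kg = 183000 J/kg
dT = 2 * gamma_SL * T_bulk / (rho * H_f * R)
dT = 2 * 0.24 * 1396 / (5188 * 183000 * 4e-09)
dT = 176.4 K

176.4


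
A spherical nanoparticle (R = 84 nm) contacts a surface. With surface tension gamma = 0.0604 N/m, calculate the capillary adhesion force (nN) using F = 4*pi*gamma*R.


Convert radius: R = 84 nm = 8.4e-08 m
F = 4 * pi * gamma * R
F = 4 * pi * 0.0604 * 8.4e-08
F = 6.37567e-08 N = 63.7567 nN

63.7567


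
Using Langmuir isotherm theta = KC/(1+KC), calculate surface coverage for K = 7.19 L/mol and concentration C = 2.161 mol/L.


Langmuir isotherm: theta = K*C / (1 + K*C)
K*C = 7.19 * 2.161 = 15.53759
theta = 15.53759 / (1 + 15.53759) = 15.53759 / 16.53759
theta = 0.9395

0.9395


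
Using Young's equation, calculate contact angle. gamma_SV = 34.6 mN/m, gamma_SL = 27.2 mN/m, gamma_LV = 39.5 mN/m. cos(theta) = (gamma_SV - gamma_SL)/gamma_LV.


cos(theta) = (gamma_SV - gamma_SL) / gamma_LV
cos(theta) = (34.6 - 27.2) / 39.5
cos(theta) = 0.187342
theta = arccos(0.187342) = 79.2 degrees

79.2


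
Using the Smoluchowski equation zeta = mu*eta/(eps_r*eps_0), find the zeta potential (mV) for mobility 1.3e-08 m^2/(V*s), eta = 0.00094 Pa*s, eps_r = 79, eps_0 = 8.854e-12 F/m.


Smoluchowski equation: zeta = mu * eta / (eps_r * eps_0)
zeta = 1.3e-08 * 0.00094 / (79 * 8.854e-12)
zeta = 0.01747 V = 17.47 mV

17.47


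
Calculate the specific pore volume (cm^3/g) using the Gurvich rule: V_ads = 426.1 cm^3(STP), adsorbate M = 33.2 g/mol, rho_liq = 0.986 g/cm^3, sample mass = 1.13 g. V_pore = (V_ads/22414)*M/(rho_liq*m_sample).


Moles adsorbed n = V_ads / 22414 = 426.1 / 22414 = 1.901044e-02 mol
Liquid volume V_liq = n * M / rho_liq = 1.901044e-02 * 33.2 / 0.986 = 0.64011 cm^3
Specific pore volume V_pore = V_liq / m_sample = 0.64011 / 1.13
V_pore = 0.5665 cm^3/g

0.5665


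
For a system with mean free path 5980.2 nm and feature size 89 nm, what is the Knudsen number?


Knudsen number Kn = lambda / L
Kn = 5980.2 / 89
Kn = 67.1933

67.1933


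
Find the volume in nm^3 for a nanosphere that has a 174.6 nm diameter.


Radius r = 174.6/2 = 87.3 nm
Volume V = (4/3) * pi * r^3
V = (4/3) * pi * (87.3)^3
V = 2786963.88 nm^3

2786963.88


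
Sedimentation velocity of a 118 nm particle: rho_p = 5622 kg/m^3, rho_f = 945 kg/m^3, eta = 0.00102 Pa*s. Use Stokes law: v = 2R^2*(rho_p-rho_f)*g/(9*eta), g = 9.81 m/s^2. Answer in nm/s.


Radius R = 118/2 nm = 5.9e-08 m
Density difference = 5622 - 945 = 4677 kg/m^3
v = 2 * R^2 * (rho_p - rho_f) * g / (9 * eta)
v = 2 * (5.9e-08)^2 * 4677 * 9.81 / (9 * 0.00102)
v = 3.47959e-08 m/s = 34.7959 nm/s

34.7959


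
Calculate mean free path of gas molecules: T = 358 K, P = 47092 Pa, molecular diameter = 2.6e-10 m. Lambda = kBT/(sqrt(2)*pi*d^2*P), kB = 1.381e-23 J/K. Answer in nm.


Mean free path: lambda = kB*T / (sqrt(2) * pi * d^2 * P)
lambda = 1.381e-23 * 358 / (sqrt(2) * pi * (2.6e-10)^2 * 47092)
lambda = 3.49557e-07 m
lambda = 349.56 nm

349.56


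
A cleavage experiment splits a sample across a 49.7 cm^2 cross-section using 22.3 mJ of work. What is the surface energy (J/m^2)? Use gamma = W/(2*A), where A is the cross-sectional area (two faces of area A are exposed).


Convert: A = 49.7 cm^2 = 0.00497 m^2, W = 22.3 mJ = 0.0223 J
Cleaving exposes two faces of area A, so total new surface = 2*A and gamma = W / (2*A)
gamma = 0.0223 / (2 * 0.00497)
gamma = 2.243 J/m^2

2.243


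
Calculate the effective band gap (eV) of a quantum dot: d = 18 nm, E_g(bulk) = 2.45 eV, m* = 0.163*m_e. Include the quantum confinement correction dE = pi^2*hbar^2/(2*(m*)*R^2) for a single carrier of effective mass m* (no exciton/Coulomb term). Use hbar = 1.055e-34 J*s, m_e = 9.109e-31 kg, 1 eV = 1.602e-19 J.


Radius R = 18/2 nm = 9e-09 m
Confinement energy dE = pi^2 * hbar^2 / (2 * m_eff * m_e * R^2)
dE = pi^2 * (1.055e-34)^2 / (2 * 0.163 * 9.109e-31 * (9e-09)^2) J, divided by 1.602e-19 J/eV
dE = 0.0285 eV
Total band gap = E_g(bulk) + dE = 2.45 + 0.0285 = 2.4785 eV

2.4785


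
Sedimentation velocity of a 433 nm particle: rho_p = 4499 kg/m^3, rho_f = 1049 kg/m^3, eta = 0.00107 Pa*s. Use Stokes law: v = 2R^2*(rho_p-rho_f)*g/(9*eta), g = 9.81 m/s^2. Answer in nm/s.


Radius R = 433/2 nm = 2.165e-07 m
Density difference = 4499 - 1049 = 3450 kg/m^3
v = 2 * R^2 * (rho_p - rho_f) * g / (9 * eta)
v = 2 * (2.165e-07)^2 * 3450 * 9.81 / (9 * 0.00107)
v = 3.29464e-07 m/s = 329.4637 nm/s

329.4637


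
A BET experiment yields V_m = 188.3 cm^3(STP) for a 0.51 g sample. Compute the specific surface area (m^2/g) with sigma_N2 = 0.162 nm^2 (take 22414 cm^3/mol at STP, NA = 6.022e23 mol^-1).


Number of moles in monolayer = V_m / 22414 = 188.3 / 22414 = 0.008401
Number of molecules = moles * NA = 0.008401 * 6.022e23
SA = molecules * sigma / mass
SA = (188.3 / 22414) * 6.022e23 * 0.162e-18 / 0.51
SA = 1607.0 m^2/g

1607.0


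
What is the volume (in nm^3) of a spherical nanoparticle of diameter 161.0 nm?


Radius r = 161.0/2 = 80.5 nm
Volume V = (4/3) * pi * r^3
V = (4/3) * pi * (80.5)^3
V = 2185124.82 nm^3

2185124.82


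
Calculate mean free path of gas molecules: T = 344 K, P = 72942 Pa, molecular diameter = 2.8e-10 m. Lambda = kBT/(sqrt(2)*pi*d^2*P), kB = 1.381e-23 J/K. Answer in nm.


Mean free path: lambda = kB*T / (sqrt(2) * pi * d^2 * P)
lambda = 1.381e-23 * 344 / (sqrt(2) * pi * (2.8e-10)^2 * 72942)
lambda = 1.86979e-07 m
lambda = 186.98 nm

186.98


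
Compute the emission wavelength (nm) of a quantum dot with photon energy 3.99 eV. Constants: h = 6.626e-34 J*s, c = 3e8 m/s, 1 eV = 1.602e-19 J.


Convert energy: E = 3.99 eV = 3.99 * 1.602e-19 = 6.39198e-19 J
lambda = h*c / E = 6.626e-34 * 3e8 / 6.39198e-19
lambda = 3.10983e-07 m = 311.0 nm

311.0


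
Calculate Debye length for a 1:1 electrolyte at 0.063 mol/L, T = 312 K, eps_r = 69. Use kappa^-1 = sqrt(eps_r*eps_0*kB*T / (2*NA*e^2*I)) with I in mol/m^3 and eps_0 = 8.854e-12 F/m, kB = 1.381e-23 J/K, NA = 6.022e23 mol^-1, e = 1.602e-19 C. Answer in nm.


Ionic strength I = 0.063 * 1^2 * 1000 = 63 mol/m^3
kappa^-1 = sqrt(69 * 8.854e-12 * 1.381e-23 * 312 / (2 * 6.022e23 * (1.602e-19)^2 * 63))
kappa^-1 = 1.163 nm

1.163


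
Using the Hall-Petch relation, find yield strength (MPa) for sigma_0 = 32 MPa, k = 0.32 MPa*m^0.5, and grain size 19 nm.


d = 19 nm = 1.9e-08 m
sqrt(d) = 0.0001378405
Hall-Petch contribution = k / sqrt(d) = 0.32 / 0.0001378405 = 2321.5 MPa
sigma = sigma_0 + k/sqrt(d) = 32 + 2321.5 = 2353.5 MPa

2353.5


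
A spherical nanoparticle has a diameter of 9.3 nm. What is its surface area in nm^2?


Radius r = 9.3/2 = 4.65 nm
Surface area SA = 4 * pi * r^2
SA = 4 * pi * (4.65)^2
SA = 271.72 nm^2

271.72


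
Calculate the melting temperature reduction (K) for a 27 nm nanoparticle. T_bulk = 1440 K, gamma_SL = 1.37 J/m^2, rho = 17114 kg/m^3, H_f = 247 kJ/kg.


Radius R = 27/2 = 13.5 nm = 1.35e-08 m
Convert H_f = 247 kJ/kg = 247000 J/kg
dT = 2 * gamma_SL * T_bulk / (rho * H_f * R)
dT = 2 * 1.37 * 1440 / (17114 * 247000 * 1.35e-08)
dT = 69.1 K

69.1


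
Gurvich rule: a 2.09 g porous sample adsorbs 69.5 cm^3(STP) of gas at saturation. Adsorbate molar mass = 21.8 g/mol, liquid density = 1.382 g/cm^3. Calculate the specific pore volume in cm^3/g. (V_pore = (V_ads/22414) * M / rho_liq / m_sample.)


Moles adsorbed n = V_ads / 22414 = 69.5 / 22414 = 3.100741e-03 mol
Liquid volume V_liq = n * M / rho_liq = 3.100741e-03 * 21.8 / 1.382 = 0.04891 cm^3
Specific pore volume V_pore = V_liq / m_sample = 0.04891 / 2.09
V_pore = 0.0234 cm^3/g

0.0234


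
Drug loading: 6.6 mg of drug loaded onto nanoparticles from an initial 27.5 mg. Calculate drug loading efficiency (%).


Drug loading efficiency = (drug loaded / drug initial) * 100
DLE = 6.6 / 27.5 * 100
DLE = 0.24 * 100
DLE = 24.0%

24.0


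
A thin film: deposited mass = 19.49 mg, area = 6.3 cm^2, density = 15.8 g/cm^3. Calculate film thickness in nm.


Convert: m = 19.49 mg = 1.9490e-05 kg, A = 6.3 cm^2 = 6.3000e-04 m^2, rho = 15.8 g/cm^3 = 15800 kg/m^3
t = m / (A * rho)
t = 1.9490e-05 / (6.3000e-04 * 15800)
t = 1.9580e-06 m = 1958.0 nm

1958.0


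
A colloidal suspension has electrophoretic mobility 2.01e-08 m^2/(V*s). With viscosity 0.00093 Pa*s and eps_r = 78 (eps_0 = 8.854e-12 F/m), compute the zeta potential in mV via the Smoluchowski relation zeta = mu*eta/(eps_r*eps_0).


Smoluchowski equation: zeta = mu * eta / (eps_r * eps_0)
zeta = 2.01e-08 * 0.00093 / (78 * 8.854e-12)
zeta = 0.027067 V = 27.07 mV

27.07


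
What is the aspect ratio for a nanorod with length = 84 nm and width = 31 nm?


Aspect ratio AR = length / diameter
AR = 84 / 31
AR = 2.71

2.71


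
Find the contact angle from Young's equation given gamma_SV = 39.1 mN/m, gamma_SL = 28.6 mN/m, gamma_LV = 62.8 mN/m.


cos(theta) = (gamma_SV - gamma_SL) / gamma_LV
cos(theta) = (39.1 - 28.6) / 62.8
cos(theta) = 0.167197
theta = arccos(0.167197) = 80.38 degrees

80.38


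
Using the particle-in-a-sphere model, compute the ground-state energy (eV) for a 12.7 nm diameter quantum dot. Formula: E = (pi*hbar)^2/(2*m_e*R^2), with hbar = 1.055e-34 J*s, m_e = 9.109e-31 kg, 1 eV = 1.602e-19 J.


Radius R = 12.7/2 = 6.35 nm = 6.35e-09 m
E = (pi * 1.055e-34)^2 / (2 * 9.109e-31 * (6.35e-09)^2)
E(J) = 1.4954e-21
E = E(J) / 1.602e-19 = 0.0093 eV

0.0093


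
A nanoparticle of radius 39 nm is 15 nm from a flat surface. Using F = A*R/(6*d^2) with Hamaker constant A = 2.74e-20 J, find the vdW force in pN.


Convert to SI: R = 39 nm = 3.9e-08 m, d = 15 nm = 1.5e-08 m
F = A * R / (6 * d^2)
F = 2.74e-20 * 3.9e-08 / (6 * (1.5e-08)^2)
F = 7.91556e-13 N = 0.792 pN

0.792


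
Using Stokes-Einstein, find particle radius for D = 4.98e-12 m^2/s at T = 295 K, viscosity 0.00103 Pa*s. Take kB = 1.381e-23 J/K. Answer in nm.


Stokes-Einstein: R = kB*T / (6*pi*eta*D)
R = 1.381e-23 * 295 / (6 * pi * 0.00103 * 4.98e-12)
R = 4.21355e-08 m = 42.14 nm

42.14


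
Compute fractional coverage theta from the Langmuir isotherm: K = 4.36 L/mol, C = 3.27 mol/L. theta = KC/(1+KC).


Langmuir isotherm: theta = K*C / (1 + K*C)
K*C = 4.36 * 3.27 = 14.2572
theta = 14.2572 / (1 + 14.2572) = 14.2572 / 15.2572
theta = 0.9345

0.9345


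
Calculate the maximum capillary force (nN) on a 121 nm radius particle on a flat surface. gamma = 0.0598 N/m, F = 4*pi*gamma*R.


Convert radius: R = 121 nm = 1.21e-07 m
F = 4 * pi * gamma * R
F = 4 * pi * 0.0598 * 1.21e-07
F = 9.09277e-08 N = 90.9277 nN

90.9277


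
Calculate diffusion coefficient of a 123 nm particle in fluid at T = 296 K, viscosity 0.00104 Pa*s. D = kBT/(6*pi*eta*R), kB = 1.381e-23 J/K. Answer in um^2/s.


Radius R = 123/2 = 61.5 nm = 6.15e-08 m
D = kB*T / (6*pi*eta*R)
D = 1.381e-23 * 296 / (6 * pi * 0.00104 * 6.15e-08)
D = 3.39059e-12 m^2/s = 3.391 um^2/s

3.391


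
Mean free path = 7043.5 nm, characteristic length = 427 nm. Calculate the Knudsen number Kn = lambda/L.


Knudsen number Kn = lambda / L
Kn = 7043.5 / 427
Kn = 16.4953

16.4953


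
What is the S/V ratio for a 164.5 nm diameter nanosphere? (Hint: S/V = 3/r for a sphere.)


Radius r = 164.5/2 = 82.25 nm
S/V = 3 / r = 3 / 82.25
S/V = 0.0365 nm^-1

0.0365


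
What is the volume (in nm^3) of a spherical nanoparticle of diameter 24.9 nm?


Radius r = 24.9/2 = 12.45 nm
Volume V = (4/3) * pi * r^3
V = (4/3) * pi * (12.45)^3
V = 8083.45 nm^3

8083.45


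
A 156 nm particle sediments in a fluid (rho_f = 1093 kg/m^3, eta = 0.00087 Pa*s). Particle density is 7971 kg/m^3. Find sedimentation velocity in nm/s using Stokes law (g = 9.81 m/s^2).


Radius R = 156/2 nm = 7.8e-08 m
Density difference = 7971 - 1093 = 6878 kg/m^3
v = 2 * R^2 * (rho_p - rho_f) * g / (9 * eta)
v = 2 * (7.8e-08)^2 * 6878 * 9.81 / (9 * 0.00087)
v = 1.04855e-07 m/s = 104.8549 nm/s

104.8549


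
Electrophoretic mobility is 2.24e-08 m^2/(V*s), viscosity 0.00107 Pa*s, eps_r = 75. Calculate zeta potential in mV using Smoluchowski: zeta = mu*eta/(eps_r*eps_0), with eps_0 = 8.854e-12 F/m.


Smoluchowski equation: zeta = mu * eta / (eps_r * eps_0)
zeta = 2.24e-08 * 0.00107 / (75 * 8.854e-12)
zeta = 0.036094 V = 36.09 mV

36.09


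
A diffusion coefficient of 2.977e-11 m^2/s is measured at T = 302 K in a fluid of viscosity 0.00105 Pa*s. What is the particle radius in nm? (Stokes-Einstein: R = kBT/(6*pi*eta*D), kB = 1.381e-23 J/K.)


Stokes-Einstein: R = kB*T / (6*pi*eta*D)
R = 1.381e-23 * 302 / (6 * pi * 0.00105 * 2.977e-11)
R = 7.07834e-09 m = 7.08 nm

7.08


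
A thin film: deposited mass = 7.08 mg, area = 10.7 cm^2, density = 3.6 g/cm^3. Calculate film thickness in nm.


Convert: m = 7.08 mg = 7.0800e-06 kg, A = 10.7 cm^2 = 1.0700e-03 m^2, rho = 3.6 g/cm^3 = 3600 kg/m^3
t = m / (A * rho)
t = 7.0800e-06 / (1.0700e-03 * 3600)
t = 1.8380e-06 m = 1838.0 nm

1838.0


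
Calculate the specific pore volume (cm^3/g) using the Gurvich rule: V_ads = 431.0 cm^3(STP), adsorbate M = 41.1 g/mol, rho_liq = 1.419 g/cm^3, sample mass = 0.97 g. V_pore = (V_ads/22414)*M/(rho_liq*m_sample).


Moles adsorbed n = V_ads / 22414 = 431.0 / 22414 = 1.922905e-02 mol
Liquid volume V_liq = n * M / rho_liq = 1.922905e-02 * 41.1 / 1.419 = 0.55695 cm^3
Specific pore volume V_pore = V_liq / m_sample = 0.55695 / 0.97
V_pore = 0.5742 cm^3/g

0.5742


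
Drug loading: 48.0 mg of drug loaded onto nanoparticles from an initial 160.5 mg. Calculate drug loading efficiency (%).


Drug loading efficiency = (drug loaded / drug initial) * 100
DLE = 48.0 / 160.5 * 100
DLE = 0.2991 * 100
DLE = 29.91%

29.91


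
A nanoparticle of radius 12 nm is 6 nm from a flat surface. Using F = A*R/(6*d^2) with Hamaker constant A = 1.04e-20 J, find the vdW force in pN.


Convert to SI: R = 12 nm = 1.2e-08 m, d = 6 nm = 6e-09 m
F = A * R / (6 * d^2)
F = 1.04e-20 * 1.2e-08 / (6 * (6e-09)^2)
F = 5.77778e-13 N = 0.578 pN

0.578


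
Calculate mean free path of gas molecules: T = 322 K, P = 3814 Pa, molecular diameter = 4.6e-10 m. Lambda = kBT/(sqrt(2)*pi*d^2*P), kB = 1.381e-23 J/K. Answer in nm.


Mean free path: lambda = kB*T / (sqrt(2) * pi * d^2 * P)
lambda = 1.381e-23 * 322 / (sqrt(2) * pi * (4.6e-10)^2 * 3814)
lambda = 1.24019e-06 m
lambda = 1240.19 nm

1240.19


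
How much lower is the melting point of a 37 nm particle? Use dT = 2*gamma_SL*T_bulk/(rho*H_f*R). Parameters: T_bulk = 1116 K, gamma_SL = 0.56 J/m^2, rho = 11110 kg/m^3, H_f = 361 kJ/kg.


Radius R = 37/2 = 18.5 nm = 1.85e-08 m
Convert H_f = 361 kJ/kg = 361000 J/kg
dT = 2 * gamma_SL * T_bulk / (rho * H_f * R)
dT = 2 * 0.56 * 1116 / (11110 * 361000 * 1.85e-08)
dT = 16.8 K

16.8


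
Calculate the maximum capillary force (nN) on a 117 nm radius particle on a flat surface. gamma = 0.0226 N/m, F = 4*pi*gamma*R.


Convert radius: R = 117 nm = 1.17e-07 m
F = 4 * pi * gamma * R
F = 4 * pi * 0.0226 * 1.17e-07
F = 3.3228e-08 N = 33.228 nN

33.228


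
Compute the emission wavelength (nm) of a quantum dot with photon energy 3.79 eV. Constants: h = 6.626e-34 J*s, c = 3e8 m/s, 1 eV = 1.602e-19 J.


Convert energy: E = 3.79 eV = 3.79 * 1.602e-19 = 6.07158e-19 J
lambda = h*c / E = 6.626e-34 * 3e8 / 6.07158e-19
lambda = 3.27394e-07 m = 327.4 nm

327.4


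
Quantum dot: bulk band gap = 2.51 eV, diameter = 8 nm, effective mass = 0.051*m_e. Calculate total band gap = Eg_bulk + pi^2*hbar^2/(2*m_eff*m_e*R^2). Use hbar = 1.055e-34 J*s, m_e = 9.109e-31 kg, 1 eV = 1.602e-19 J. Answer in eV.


Radius R = 8/2 nm = 4e-09 m
Confinement energy dE = pi^2 * hbar^2 / (2 * m_eff * m_e * R^2)
dE = pi^2 * (1.055e-34)^2 / (2 * 0.051 * 9.109e-31 * (4e-09)^2) J, divided by 1.602e-19 J/eV
dE = 0.4613 eV
Total band gap = E_g(bulk) + dE = 2.51 + 0.4613 = 2.9713 eV

2.9713


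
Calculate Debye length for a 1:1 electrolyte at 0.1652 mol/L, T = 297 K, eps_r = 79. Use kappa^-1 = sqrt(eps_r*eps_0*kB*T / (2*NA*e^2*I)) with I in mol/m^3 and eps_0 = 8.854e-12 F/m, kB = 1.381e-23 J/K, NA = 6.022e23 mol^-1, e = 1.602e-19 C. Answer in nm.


Ionic strength I = 0.1652 * 1^2 * 1000 = 165.2 mol/m^3
kappa^-1 = sqrt(79 * 8.854e-12 * 1.381e-23 * 297 / (2 * 6.022e23 * (1.602e-19)^2 * 165.2))
kappa^-1 = 0.75 nm

0.75


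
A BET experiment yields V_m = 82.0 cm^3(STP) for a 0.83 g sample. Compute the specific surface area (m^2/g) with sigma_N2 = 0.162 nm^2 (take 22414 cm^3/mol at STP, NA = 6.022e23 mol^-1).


Number of moles in monolayer = V_m / 22414 = 82.0 / 22414 = 0.00365843
Number of molecules = moles * NA = 0.00365843 * 6.022e23
SA = molecules * sigma / mass
SA = (82.0 / 22414) * 6.022e23 * 0.162e-18 / 0.83
SA = 430.0 m^2/g

430.0


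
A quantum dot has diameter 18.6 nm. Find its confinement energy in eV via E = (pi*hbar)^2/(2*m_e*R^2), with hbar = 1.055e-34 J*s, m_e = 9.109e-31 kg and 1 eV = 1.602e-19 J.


Radius R = 18.6/2 = 9.3 nm = 9.3e-09 m
E = (pi * 1.055e-34)^2 / (2 * 9.109e-31 * (9.3e-09)^2)
E(J) = 6.97169e-22
E = E(J) / 1.602e-19 = 0.0044 eV

0.0044


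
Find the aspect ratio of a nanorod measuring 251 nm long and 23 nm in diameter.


Aspect ratio AR = length / diameter
AR = 251 / 23
AR = 10.91

10.91


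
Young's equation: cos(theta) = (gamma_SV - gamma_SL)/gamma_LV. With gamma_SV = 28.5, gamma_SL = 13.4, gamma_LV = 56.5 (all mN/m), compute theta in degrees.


cos(theta) = (gamma_SV - gamma_SL) / gamma_LV
cos(theta) = (28.5 - 13.4) / 56.5
cos(theta) = 0.267257
theta = arccos(0.267257) = 74.5 degrees

74.5


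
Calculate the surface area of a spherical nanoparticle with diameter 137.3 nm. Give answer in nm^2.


Radius r = 137.3/2 = 68.65 nm
Surface area SA = 4 * pi * r^2
SA = 4 * pi * (68.65)^2
SA = 59223.07 nm^2

59223.07


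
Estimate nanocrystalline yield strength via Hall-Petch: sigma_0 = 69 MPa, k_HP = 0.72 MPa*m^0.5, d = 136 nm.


d = 136 nm = 1.36e-07 m
sqrt(d) = 0.0003687818
Hall-Petch contribution = k / sqrt(d) = 0.72 / 0.0003687818 = 1952.4 MPa
sigma = sigma_0 + k/sqrt(d) = 69 + 1952.4 = 2021.4 MPa

2021.4


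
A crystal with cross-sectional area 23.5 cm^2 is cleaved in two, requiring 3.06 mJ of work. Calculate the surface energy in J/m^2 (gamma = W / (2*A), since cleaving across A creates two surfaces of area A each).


Convert: A = 23.5 cm^2 = 0.00235 m^2, W = 3.06 mJ = 0.00306 J
Cleaving exposes two faces of area A, so total new surface = 2*A and gamma = W / (2*A)
gamma = 0.00306 / (2 * 0.00235)
gamma = 0.651 J/m^2

0.651


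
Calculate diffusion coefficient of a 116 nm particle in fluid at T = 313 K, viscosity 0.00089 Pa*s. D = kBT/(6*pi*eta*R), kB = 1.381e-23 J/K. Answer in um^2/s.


Radius R = 116/2 = 58 nm = 5.8e-08 m
D = kB*T / (6*pi*eta*R)
D = 1.381e-23 * 313 / (6 * pi * 0.00089 * 5.8e-08)
D = 4.44241e-12 m^2/s = 4.442 um^2/s

4.442


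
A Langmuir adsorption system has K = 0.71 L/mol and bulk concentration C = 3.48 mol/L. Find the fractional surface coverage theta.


Langmuir isotherm: theta = K*C / (1 + K*C)
K*C = 0.71 * 3.48 = 2.4708
theta = 2.4708 / (1 + 2.4708) = 2.4708 / 3.4708
theta = 0.7119

0.7119


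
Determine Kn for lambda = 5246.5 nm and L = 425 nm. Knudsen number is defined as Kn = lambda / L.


Knudsen number Kn = lambda / L
Kn = 5246.5 / 425
Kn = 12.3447

12.3447


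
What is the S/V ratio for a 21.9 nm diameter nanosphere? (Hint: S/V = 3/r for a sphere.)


Radius r = 21.9/2 = 10.95 nm
S/V = 3 / r = 3 / 10.95
S/V = 0.274 nm^-1

0.274


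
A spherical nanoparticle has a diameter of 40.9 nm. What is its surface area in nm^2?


Radius r = 40.9/2 = 20.45 nm
Surface area SA = 4 * pi * r^2
SA = 4 * pi * (20.45)^2
SA = 5255.29 nm^2

5255.29


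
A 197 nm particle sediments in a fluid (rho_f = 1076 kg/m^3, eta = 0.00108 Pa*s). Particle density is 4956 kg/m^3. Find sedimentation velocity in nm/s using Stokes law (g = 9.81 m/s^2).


Radius R = 197/2 nm = 9.85e-08 m
Density difference = 4956 - 1076 = 3880 kg/m^3
v = 2 * R^2 * (rho_p - rho_f) * g / (9 * eta)
v = 2 * (9.85e-08)^2 * 3880 * 9.81 / (9 * 0.00108)
v = 7.59866e-08 m/s = 75.9866 nm/s

75.9866


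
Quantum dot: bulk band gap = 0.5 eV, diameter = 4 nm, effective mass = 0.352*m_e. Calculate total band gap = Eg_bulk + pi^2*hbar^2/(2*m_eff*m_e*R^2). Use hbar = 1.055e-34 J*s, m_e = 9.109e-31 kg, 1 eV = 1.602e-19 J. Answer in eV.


Radius R = 4/2 nm = 2e-09 m
Confinement energy dE = pi^2 * hbar^2 / (2 * m_eff * m_e * R^2)
dE = pi^2 * (1.055e-34)^2 / (2 * 0.352 * 9.109e-31 * (2e-09)^2) J, divided by 1.602e-19 J/eV
dE = 0.2673 eV
Total band gap = E_g(bulk) + dE = 0.5 + 0.2673 = 0.7673 eV

0.7673


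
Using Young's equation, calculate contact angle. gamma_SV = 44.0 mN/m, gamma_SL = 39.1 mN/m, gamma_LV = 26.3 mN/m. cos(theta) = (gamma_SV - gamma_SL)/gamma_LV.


cos(theta) = (gamma_SV - gamma_SL) / gamma_LV
cos(theta) = (44.0 - 39.1) / 26.3
cos(theta) = 0.186312
theta = arccos(0.186312) = 79.26 degrees

79.26


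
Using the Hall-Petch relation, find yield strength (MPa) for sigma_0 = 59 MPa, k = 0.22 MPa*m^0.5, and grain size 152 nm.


d = 152 nm = 1.52e-07 m
sqrt(d) = 0.0003898718
Hall-Petch contribution = k / sqrt(d) = 0.22 / 0.0003898718 = 564.3 MPa
sigma = sigma_0 + k/sqrt(d) = 59 + 564.3 = 623.3 MPa

623.3


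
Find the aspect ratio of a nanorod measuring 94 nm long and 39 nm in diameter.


Aspect ratio AR = length / diameter
AR = 94 / 39
AR = 2.41

2.41


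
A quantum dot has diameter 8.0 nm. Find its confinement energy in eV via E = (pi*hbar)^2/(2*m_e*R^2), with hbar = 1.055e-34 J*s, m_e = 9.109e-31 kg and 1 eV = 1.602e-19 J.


Radius R = 8.0/2 = 4 nm = 4e-09 m
E = (pi * 1.055e-34)^2 / (2 * 9.109e-31 * (4e-09)^2)
E(J) = 3.76863e-21
E = E(J) / 1.602e-19 = 0.0235 eV

0.0235


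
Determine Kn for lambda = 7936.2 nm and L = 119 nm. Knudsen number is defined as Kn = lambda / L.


Knudsen number Kn = lambda / L
Kn = 7936.2 / 119
Kn = 66.6908

66.6908


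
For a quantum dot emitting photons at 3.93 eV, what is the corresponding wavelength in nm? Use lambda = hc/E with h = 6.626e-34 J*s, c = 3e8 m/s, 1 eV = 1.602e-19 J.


Convert energy: E = 3.93 eV = 3.93 * 1.602e-19 = 6.29586e-19 J
lambda = h*c / E = 6.626e-34 * 3e8 / 6.29586e-19
lambda = 3.15731e-07 m = 315.7 nm

315.7


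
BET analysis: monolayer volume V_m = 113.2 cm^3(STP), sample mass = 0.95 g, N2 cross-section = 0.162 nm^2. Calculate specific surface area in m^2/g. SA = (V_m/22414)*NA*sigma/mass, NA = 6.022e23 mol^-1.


Number of moles in monolayer = V_m / 22414 = 113.2 / 22414 = 0.00505041
Number of molecules = moles * NA = 0.00505041 * 6.022e23
SA = molecules * sigma / mass
SA = (113.2 / 22414) * 6.022e23 * 0.162e-18 / 0.95
SA = 518.6 m^2/g

518.6


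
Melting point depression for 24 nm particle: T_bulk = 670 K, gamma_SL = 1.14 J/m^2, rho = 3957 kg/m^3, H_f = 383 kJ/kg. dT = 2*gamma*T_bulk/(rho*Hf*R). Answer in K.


Radius R = 24/2 = 12 nm = 1.2e-08 m
Convert H_f = 383 kJ/kg = 383000 J/kg
dT = 2 * gamma_SL * T_bulk / (rho * H_f * R)
dT = 2 * 1.14 * 670 / (3957 * 383000 * 1.2e-08)
dT = 84.0 K

84.0


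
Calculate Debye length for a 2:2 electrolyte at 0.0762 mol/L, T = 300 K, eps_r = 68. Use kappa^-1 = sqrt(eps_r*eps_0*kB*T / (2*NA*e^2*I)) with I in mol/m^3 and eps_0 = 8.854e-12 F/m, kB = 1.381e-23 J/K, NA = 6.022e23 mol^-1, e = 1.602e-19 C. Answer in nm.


Ionic strength I = 0.0762 * 2^2 * 1000 = 304.8 mol/m^3
kappa^-1 = sqrt(68 * 8.854e-12 * 1.381e-23 * 300 / (2 * 6.022e23 * (1.602e-19)^2 * 304.8))
kappa^-1 = 0.515 nm

0.515


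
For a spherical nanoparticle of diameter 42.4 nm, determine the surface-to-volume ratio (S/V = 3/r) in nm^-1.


Radius r = 42.4/2 = 21.2 nm
S/V = 3 / r = 3 / 21.2
S/V = 0.1415 nm^-1

0.1415


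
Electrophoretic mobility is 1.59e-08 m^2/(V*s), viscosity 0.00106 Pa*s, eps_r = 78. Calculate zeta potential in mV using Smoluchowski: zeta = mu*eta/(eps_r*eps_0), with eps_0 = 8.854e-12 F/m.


Smoluchowski equation: zeta = mu * eta / (eps_r * eps_0)
zeta = 1.59e-08 * 0.00106 / (78 * 8.854e-12)
zeta = 0.024404 V = 24.4 mV

24.4


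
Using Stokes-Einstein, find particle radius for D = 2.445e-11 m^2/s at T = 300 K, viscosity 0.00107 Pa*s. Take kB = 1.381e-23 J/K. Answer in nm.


Stokes-Einstein: R = kB*T / (6*pi*eta*D)
R = 1.381e-23 * 300 / (6 * pi * 0.00107 * 2.445e-11)
R = 8.40139e-09 m = 8.4 nm

8.4


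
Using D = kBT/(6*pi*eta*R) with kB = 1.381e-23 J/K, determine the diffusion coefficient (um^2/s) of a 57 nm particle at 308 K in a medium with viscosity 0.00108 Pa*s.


Radius R = 57/2 = 28.5 nm = 2.85e-08 m
D = kB*T / (6*pi*eta*R)
D = 1.381e-23 * 308 / (6 * pi * 0.00108 * 2.85e-08)
D = 7.33119e-12 m^2/s = 7.331 um^2/s

7.331


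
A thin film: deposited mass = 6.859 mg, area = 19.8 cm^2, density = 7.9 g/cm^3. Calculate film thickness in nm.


Convert: m = 6.859 mg = 6.8590e-06 kg, A = 19.8 cm^2 = 1.9800e-03 m^2, rho = 7.9 g/cm^3 = 7900 kg/m^3
t = m / (A * rho)
t = 6.8590e-06 / (1.9800e-03 * 7900)
t = 4.3850e-07 m = 438.5 nm

438.5


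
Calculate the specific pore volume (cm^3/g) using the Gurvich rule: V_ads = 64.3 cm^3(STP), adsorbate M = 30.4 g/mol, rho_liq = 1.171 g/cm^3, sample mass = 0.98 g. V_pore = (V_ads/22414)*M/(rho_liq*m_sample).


Moles adsorbed n = V_ads / 22414 = 64.3 / 22414 = 2.868743e-03 mol
Liquid volume V_liq = n * M / rho_liq = 2.868743e-03 * 30.4 / 1.171 = 0.07447 cm^3
Specific pore volume V_pore = V_liq / m_sample = 0.07447 / 0.98
V_pore = 0.076 cm^3/g

0.076


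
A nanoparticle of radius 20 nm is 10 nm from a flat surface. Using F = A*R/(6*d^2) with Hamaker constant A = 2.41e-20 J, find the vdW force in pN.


Convert to SI: R = 20 nm = 2e-08 m, d = 10 nm = 1e-08 m
F = A * R / (6 * d^2)
F = 2.41e-20 * 2e-08 / (6 * (1e-08)^2)
F = 8.03333e-13 N = 0.803 pN

0.803


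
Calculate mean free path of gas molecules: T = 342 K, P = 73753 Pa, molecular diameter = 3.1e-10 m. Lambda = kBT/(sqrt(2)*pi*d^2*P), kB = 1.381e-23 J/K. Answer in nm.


Mean free path: lambda = kB*T / (sqrt(2) * pi * d^2 * P)
lambda = 1.381e-23 * 342 / (sqrt(2) * pi * (3.1e-10)^2 * 73753)
lambda = 1.49986e-07 m
lambda = 149.99 nm

149.99


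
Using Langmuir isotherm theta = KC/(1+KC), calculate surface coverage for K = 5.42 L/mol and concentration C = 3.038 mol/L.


Langmuir isotherm: theta = K*C / (1 + K*C)
K*C = 5.42 * 3.038 = 16.46596
theta = 16.46596 / (1 + 16.46596) = 16.46596 / 17.46596
theta = 0.9427

0.9427


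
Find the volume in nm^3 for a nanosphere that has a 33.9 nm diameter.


Radius r = 33.9/2 = 16.95 nm
Volume V = (4/3) * pi * r^3
V = (4/3) * pi * (16.95)^3
V = 20398.48 nm^3

20398.48


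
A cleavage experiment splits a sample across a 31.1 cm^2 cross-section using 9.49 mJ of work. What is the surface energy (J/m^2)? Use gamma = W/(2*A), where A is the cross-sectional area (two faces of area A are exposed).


Convert: A = 31.1 cm^2 = 0.00311 m^2, W = 9.49 mJ = 0.00949 J
Cleaving exposes two faces of area A, so total new surface = 2*A and gamma = W / (2*A)
gamma = 0.00949 / (2 * 0.00311)
gamma = 1.526 J/m^2

1.526
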